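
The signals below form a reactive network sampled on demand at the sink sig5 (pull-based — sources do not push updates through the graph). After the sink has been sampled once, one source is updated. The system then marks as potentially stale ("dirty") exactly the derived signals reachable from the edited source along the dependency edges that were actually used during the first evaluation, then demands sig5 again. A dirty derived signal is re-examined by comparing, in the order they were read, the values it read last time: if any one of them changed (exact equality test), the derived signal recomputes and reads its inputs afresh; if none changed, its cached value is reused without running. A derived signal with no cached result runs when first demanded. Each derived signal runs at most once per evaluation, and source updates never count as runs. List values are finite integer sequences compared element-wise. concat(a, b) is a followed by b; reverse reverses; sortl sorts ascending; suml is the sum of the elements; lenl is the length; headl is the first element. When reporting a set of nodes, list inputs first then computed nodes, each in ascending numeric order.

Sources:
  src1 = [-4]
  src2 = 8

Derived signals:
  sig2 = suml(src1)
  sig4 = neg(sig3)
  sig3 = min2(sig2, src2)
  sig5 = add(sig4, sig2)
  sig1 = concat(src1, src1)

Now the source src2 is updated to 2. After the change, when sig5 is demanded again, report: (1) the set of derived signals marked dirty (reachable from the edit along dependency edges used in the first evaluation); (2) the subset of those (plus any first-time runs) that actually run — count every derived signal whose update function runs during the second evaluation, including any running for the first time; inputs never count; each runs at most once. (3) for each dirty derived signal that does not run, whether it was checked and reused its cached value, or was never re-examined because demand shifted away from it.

Dirty set: sig3, sig4, sig5.
Run set: sig3 (1 run).
Re-examined without running (cache reused): sig4, sig5.
The important point: sig3 recomputes to an identical value, and the output ends up unchanged.

Initial pass — values computed on the first demand:
  sig2 = suml([-4]) = -4
  sig3 = min2(-4, 8) = -4
  sig4 = neg(-4) = 4
  sig5 = add(4, -4) = 0

Second demand — change propagation:
  sig3: re-runs because src2 8->2; new result -4 (unchanged).
  sig4: re-examined; everything it read last time is the same (sig3 unchanged) — cache 4 kept, no run.
  sig5: re-examined; everything it read last time is the same (sig4 unchanged, sig2 unchanged) — cache 0 kept, no run.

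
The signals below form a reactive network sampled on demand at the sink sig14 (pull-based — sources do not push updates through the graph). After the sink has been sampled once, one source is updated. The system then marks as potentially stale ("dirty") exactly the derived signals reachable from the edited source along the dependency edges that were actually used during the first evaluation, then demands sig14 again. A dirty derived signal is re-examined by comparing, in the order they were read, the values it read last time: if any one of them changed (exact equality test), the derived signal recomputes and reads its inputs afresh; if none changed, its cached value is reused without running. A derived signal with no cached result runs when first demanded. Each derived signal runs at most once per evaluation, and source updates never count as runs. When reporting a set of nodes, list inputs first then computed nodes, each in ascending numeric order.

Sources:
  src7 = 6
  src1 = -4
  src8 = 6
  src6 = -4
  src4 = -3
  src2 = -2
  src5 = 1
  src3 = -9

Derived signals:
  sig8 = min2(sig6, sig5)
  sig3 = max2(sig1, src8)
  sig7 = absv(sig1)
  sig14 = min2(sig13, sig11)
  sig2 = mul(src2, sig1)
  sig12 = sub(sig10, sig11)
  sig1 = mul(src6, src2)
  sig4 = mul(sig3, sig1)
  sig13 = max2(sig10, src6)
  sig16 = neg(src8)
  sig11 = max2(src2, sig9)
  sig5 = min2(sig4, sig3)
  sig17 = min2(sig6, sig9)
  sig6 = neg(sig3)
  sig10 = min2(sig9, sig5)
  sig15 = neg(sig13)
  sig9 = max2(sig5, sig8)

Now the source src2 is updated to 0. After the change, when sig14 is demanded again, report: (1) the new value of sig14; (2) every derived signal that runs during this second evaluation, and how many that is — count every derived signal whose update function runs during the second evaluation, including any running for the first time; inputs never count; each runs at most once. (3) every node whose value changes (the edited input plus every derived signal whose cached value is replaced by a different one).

sig14 now evaluates to 0.
Run set: sig1, sig3, sig4, sig5, sig6, sig8, sig9, sig10, sig11, sig13, sig14 (11 run).
Changed values: src2, sig1, sig3, sig4, sig5, sig6, sig8, sig9, sig10, sig11, sig13, sig14.

Initial pass — values computed on the first demand:
  sig1 = mul(-4, -2) = 8
  sig3 = max2(8, 6) = 8
  sig4 = mul(8, 8) = 64
  sig5 = min2(64, 8) = 8
  sig6 = neg(8) = -8
  sig8 = min2(-8, 8) = -8
  sig9 = max2(8, -8) = 8
  sig10 = min2(8, 8) = 8
  sig11 = max2(-2, 8) = 8
  sig13 = max2(8, -4) = 8
  sig14 = min2(8, 8) = 8

Second demand — change propagation:
  sig1: re-runs because src2 -2->0; new result 0.
  sig3: re-runs because sig1 8->0; new result 6.
  sig4: re-runs because sig3 8->6; sig1 8->0; new result 0.
  sig5: re-runs because sig4 64->0; sig3 8->6; new result 0.
  sig6: re-runs because sig3 8->6; new result -6.
  sig8: re-runs because sig6 -8->-6; sig5 8->0; new result -6.
  sig9: re-runs because sig5 8->0; sig8 -8->-6; new result 0.
  sig10: re-runs because sig9 8->0; sig5 8->0; new result 0.
  sig11: re-runs because src2 -2->0; sig9 8->0; new result 0.
  sig13: re-runs because sig10 8->0; new result 0.
  sig14: re-runs because sig13 8->0; sig11 8->0; new result 0.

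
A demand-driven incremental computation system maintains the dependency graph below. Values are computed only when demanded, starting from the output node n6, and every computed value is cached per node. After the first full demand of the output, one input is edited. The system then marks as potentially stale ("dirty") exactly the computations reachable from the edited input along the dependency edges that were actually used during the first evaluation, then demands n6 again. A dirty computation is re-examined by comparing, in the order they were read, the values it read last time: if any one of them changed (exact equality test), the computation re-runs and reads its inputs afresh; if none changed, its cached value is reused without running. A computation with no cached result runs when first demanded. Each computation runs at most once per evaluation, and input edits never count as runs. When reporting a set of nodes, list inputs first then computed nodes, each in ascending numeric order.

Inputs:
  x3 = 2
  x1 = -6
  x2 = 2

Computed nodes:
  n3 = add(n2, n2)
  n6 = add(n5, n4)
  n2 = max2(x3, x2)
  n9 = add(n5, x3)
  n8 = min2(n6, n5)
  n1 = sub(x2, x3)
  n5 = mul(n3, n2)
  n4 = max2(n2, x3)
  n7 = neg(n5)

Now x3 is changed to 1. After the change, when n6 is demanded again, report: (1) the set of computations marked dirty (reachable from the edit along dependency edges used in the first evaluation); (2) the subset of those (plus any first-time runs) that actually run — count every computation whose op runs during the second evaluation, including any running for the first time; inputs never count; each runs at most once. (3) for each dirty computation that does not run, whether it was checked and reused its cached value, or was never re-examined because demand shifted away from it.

First evaluation (everything demanded from the output):
  n2 = max2(2, 2) = 2
  n3 = add(2, 2) = 4
  n4 = max2(2, 2) = 2
  n5 = mul(4, 2) = 8
  n6 = add(8, 2) = 10

Propagation after the edit:
  n2: runs — x3 2->1; result 2 (same value as before).
  n3: checked — values it read are unchanged (n2 unchanged, n2 unchanged); reused cached 4 without running.
  n4: runs — x3 2->1; result 2 (same value as before).
  n5: checked — values it read are unchanged (n3 unchanged, n2 unchanged); reused cached 8 without running.
  n6: checked — values it read are unchanged (n5 unchanged, n4 unchanged); reused cached 10 without running.

Key observation: the cutoff stops propagation at n3 — its inputs' values are unchanged, so it reuses its cache.

Marked dirty: n2, n3, n4, n5, n6.
Computations that run: n2, n4 — 2 in total.
Checked but reused from cache: n3, n5, n6.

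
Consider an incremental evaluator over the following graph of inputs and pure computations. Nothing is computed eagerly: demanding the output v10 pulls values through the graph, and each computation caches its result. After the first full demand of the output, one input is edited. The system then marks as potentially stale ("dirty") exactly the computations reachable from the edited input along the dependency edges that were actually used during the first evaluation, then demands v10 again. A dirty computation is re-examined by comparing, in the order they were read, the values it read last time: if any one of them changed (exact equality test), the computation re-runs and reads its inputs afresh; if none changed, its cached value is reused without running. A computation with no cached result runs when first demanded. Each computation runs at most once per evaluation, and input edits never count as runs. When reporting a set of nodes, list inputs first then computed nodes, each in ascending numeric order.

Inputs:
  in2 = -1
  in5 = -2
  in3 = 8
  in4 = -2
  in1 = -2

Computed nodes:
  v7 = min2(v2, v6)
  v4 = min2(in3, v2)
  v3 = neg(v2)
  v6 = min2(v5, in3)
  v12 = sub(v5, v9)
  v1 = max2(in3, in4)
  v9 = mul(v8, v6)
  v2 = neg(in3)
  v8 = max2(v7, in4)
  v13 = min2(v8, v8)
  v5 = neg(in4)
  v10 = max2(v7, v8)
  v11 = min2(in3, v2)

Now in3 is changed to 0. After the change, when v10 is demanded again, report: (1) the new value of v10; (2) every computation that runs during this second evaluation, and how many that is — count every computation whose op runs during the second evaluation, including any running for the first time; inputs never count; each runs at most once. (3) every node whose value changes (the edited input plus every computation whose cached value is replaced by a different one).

Initial pass — values computed on the first demand:
  v2 = neg(8) = -8
  v5 = neg(-2) = 2
  v6 = min2(2, 8) = 2
  v7 = min2(-8, 2) = -8
  v8 = max2(-8, -2) = -2
  v10 = max2(-8, -2) = -2

Second demand — change propagation:
  v2: re-runs because in3 8->0; new result 0.
  v6: re-runs because in3 8->0; new result 0.
  v7: re-runs because v2 -8->0; v6 2->0; new result 0.
  v8: re-runs because v7 -8->0; new result 0.
  v10: re-runs because v7 -8->0; v8 -2->0; new result 0.

v10 now evaluates to 0.
Run set: v2, v6, v7, v8, v10 (5 run).
Changed values: in3, v2, v6, v7, v8, v10.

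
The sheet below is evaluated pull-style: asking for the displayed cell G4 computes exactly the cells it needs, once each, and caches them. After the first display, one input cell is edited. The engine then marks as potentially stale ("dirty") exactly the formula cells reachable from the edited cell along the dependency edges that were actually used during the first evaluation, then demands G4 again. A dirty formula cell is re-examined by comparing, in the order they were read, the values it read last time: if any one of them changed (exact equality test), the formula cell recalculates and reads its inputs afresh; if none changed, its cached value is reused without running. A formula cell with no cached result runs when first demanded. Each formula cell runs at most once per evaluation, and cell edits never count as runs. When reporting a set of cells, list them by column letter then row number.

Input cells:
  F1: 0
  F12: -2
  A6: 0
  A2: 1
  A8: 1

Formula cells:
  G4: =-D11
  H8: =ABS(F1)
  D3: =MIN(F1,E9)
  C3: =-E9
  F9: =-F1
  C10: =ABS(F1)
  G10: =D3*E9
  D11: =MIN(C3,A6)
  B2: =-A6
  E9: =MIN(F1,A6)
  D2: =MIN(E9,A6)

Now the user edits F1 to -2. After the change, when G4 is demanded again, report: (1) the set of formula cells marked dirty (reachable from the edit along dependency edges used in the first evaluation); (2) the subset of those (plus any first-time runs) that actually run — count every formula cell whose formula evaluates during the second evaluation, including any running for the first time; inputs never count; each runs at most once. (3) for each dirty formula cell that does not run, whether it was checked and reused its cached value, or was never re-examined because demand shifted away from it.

First demand of the output computes:
  E9 = MIN(0, 0) = 0
  C3 = -(0) = 0
  D11 = MIN(0, 0) = 0
  G4 = -(0) = 0

After the edit, cleaning proceeds:
  E9: a read changed (F1 0->-2) — executes, giving -2.
  C3: a read changed (E9 0->-2) — executes, giving 2.
  D11: a read changed (C3 0->2) — executes, giving 0 — identical to its old value.
  G4: dirty, but its reads are unchanged (D11 unchanged); cached 0 stands.

Note the absorption at D11: it re-runs yet its value is the same, leaving the output's value untouched.

The edit dirties: C3, D11, E9, G4.
3 formula cells run: C3, D11, E9.
Cache hits after checking: G4.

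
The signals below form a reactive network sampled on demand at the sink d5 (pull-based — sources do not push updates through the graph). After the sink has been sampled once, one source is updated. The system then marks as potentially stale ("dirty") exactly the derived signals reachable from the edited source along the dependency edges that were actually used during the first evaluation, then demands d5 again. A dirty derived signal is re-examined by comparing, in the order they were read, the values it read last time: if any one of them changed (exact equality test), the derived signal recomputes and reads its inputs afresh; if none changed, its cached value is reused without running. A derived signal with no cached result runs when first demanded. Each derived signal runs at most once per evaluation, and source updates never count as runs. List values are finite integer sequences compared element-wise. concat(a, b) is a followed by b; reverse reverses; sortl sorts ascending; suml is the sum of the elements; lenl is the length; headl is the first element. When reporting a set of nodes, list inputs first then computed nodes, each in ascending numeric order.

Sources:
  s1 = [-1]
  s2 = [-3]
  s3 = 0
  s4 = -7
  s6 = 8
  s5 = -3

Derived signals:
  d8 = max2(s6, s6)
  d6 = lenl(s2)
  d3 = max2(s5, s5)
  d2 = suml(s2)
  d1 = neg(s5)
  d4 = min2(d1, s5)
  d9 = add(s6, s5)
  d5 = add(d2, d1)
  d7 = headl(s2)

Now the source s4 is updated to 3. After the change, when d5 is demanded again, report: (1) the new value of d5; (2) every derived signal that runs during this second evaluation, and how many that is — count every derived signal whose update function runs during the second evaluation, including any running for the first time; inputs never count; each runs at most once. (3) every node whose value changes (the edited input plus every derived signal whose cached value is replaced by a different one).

Initial pass — values computed on the first demand:
  d1 = neg(-3) = 3
  d2 = suml([-3]) = -3
  d5 = add(-3, 3) = 0

Second demand — change propagation:
  no demanded computation ever read s4, so the edit dirties nothing and nothing runs.

The important point: nothing the output needs ever reads s4, so the edit is invisible to it.

d5 now evaluates to 0.
Run set: none (0 run).
Changed values: s4.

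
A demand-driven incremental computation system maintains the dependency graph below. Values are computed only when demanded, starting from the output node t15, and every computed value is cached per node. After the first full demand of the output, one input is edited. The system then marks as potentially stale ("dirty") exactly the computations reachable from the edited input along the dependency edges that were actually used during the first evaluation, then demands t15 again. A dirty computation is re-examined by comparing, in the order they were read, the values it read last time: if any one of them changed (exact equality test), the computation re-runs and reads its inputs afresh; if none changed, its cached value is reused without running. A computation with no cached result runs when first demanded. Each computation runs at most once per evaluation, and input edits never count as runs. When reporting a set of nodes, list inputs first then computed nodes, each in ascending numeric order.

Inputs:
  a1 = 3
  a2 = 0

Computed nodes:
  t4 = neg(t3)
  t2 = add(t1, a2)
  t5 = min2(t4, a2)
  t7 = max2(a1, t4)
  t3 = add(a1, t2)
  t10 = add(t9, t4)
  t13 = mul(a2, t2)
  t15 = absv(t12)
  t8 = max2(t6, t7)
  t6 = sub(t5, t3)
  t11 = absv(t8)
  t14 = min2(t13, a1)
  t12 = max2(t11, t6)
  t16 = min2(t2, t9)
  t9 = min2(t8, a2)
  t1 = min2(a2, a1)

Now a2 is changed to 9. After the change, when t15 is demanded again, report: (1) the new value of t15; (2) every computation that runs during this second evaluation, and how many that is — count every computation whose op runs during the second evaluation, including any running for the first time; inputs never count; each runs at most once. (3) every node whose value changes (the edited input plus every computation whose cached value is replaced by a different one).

New value of t15: 3.
Computations that run: t1, t2, t3, t4, t5, t6, t7, t8, t12 — 9 in total.
Values that change: a2, t1, t2, t3, t4, t5, t6.
Key observation: the cutoff stops propagation at t11 — its inputs' values are unchanged, so it reuses its cache.

First evaluation (everything demanded from the output):
  t1 = min2(0, 3) = 0
  t2 = add(0, 0) = 0
  t3 = add(3, 0) = 3
  t4 = neg(3) = -3
  t5 = min2(-3, 0) = -3
  t6 = sub(-3, 3) = -6
  t7 = max2(3, -3) = 3
  t8 = max2(-6, 3) = 3
  t11 = absv(3) = 3
  t12 = max2(3, -6) = 3
  t15 = absv(3) = 3

Propagation after the edit:
  t1: runs — a2 0->9; result 3.
  t2: runs — t1 0->3; a2 0->9; result 12.
  t3: runs — t2 0->12; result 15.
  t4: runs — t3 3->15; result -15.
  t5: runs — t4 -3->-15; a2 0->9; result -15.
  t6: runs — t5 -3->-15; t3 3->15; result -30.
  t7: runs — t4 -3->-15; result 3 (same value as before).
  t8: runs — t6 -6->-30; result 3 (same value as before).
  t11: checked — values it read are unchanged (t8 unchanged); reused cached 3 without running.
  t12: runs — t6 -6->-30; result 3 (same value as before).
  t15: checked — values it read are unchanged (t12 unchanged); reused cached 3 without running.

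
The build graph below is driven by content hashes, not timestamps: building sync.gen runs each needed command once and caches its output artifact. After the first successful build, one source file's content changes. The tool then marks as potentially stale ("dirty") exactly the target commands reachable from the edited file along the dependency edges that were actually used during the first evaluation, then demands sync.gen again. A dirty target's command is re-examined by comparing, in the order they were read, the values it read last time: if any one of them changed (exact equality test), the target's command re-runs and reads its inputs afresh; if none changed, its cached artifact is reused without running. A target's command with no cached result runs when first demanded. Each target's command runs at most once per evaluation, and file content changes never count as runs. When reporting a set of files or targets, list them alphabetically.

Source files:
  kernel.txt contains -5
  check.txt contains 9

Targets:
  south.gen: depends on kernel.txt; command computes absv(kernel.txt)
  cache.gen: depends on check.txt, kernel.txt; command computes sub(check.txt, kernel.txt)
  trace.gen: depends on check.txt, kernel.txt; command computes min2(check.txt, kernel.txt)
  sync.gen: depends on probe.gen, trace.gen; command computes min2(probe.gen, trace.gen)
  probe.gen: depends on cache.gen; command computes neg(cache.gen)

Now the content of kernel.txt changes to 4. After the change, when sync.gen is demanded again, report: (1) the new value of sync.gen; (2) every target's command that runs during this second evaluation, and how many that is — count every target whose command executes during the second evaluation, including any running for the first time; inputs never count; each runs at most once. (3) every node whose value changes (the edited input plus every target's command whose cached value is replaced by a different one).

Initial pass — values computed on the first demand:
  cache.gen = sub(9, -5) = 14
  probe.gen = neg(14) = -14
  trace.gen = min2(9, -5) = -5
  sync.gen = min2(-14, -5) = -14

Second demand — change propagation:
  cache.gen: re-runs because kernel.txt -5->4; new result 5.
  probe.gen: re-runs because cache.gen 14->5; new result -5.
  trace.gen: re-runs because kernel.txt -5->4; new result 4.
  sync.gen: re-runs because probe.gen -14->-5; trace.gen -5->4; new result -5.

sync.gen now evaluates to -5.
Run set: cache.gen, probe.gen, sync.gen, trace.gen (4 run).
Changed values: cache.gen, kernel.txt, probe.gen, sync.gen, trace.gen.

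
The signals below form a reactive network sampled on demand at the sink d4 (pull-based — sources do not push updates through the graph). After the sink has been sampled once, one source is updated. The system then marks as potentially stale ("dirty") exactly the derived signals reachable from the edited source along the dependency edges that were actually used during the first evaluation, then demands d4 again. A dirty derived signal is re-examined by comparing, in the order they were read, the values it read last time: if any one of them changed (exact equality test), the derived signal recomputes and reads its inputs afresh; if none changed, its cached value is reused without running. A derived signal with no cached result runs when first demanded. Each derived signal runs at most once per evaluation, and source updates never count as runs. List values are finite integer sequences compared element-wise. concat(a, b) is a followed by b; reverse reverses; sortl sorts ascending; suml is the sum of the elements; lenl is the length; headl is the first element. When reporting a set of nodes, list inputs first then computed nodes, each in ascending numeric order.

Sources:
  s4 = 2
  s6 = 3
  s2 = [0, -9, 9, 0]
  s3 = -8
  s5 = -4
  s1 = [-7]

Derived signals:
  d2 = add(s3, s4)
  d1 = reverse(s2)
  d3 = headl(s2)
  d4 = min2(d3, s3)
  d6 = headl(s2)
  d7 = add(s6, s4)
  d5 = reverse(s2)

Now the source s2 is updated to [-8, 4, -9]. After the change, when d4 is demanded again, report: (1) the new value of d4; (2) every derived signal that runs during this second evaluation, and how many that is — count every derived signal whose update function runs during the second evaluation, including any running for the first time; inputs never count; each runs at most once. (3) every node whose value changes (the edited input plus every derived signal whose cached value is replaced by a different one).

Initial pass — values computed on the first demand:
  d3 = headl([0, -9, 9, 0]) = 0
  d4 = min2(0, -8) = -8

Second demand — change propagation:
  d3: re-runs because s2 [0, -9, 9, 0]->[-8, 4, -9]; new result -8.
  d4: re-runs because d3 0->-8; new result -8 (unchanged).

d4 now evaluates to -8.
Run set: d3, d4 (2 run).
Changed values: s2, d3.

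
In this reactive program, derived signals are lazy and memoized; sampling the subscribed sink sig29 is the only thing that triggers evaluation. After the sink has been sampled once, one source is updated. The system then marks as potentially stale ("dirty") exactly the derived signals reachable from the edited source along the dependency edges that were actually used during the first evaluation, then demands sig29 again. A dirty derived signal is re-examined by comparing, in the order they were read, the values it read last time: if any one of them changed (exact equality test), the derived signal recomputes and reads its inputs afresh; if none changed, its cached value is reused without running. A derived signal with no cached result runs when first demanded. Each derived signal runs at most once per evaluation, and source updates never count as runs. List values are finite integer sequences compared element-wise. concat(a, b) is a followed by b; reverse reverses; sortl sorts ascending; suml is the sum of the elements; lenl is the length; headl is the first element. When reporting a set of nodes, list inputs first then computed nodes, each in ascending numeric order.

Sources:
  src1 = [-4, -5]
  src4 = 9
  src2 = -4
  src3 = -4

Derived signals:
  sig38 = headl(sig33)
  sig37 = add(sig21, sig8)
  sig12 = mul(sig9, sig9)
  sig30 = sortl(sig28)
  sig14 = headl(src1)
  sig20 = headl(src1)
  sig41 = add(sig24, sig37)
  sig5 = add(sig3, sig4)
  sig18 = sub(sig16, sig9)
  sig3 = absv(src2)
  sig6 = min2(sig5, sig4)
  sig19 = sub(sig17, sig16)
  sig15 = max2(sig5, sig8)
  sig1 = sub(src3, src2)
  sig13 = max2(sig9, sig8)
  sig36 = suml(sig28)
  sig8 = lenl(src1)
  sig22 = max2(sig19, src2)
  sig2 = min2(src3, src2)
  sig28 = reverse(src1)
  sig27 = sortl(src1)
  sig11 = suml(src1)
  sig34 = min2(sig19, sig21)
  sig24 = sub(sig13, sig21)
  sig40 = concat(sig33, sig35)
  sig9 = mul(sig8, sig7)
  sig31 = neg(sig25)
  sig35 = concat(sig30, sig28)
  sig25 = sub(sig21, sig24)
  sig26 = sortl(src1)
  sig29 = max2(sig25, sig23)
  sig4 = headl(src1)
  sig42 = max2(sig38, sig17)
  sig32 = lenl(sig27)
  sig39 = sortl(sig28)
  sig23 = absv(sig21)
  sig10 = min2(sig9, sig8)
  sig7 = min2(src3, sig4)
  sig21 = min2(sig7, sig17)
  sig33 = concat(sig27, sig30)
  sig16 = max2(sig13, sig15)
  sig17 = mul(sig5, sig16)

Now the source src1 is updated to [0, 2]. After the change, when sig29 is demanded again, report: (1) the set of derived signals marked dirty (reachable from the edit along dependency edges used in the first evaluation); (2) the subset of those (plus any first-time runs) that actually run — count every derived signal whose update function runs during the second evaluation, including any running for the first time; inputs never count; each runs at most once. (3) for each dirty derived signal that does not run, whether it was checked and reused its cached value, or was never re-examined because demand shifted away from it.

The edit dirties: sig4, sig5, sig7, sig8, sig9, sig13, sig15, sig16, sig17, sig21, sig23, sig24, sig25, sig29.
8 derived signals run: sig4, sig5, sig7, sig8, sig15, sig16, sig17, sig21.
Cache hits after checking: sig9, sig13, sig23, sig24, sig25, sig29.
Note where the cutoff bites: sig9 is checked, finds nothing changed, and keeps its cache.

First demand of the output computes:
  sig3 = absv(-4) = 4
  sig4 = headl([-4, -5]) = -4
  sig5 = add(4, -4) = 0
  sig7 = min2(-4, -4) = -4
  sig8 = lenl([-4, -5]) = 2
  sig9 = mul(2, -4) = -8
  sig13 = max2(-8, 2) = 2
  sig15 = max2(0, 2) = 2
  sig16 = max2(2, 2) = 2
  sig17 = mul(0, 2) = 0
  sig21 = min2(-4, 0) = -4
  sig23 = absv(-4) = 4
  sig24 = sub(2, -4) = 6
  sig25 = sub(-4, 6) = -10
  sig29 = max2(-10, 4) = 4

After the edit, cleaning proceeds:
  sig4: a read changed (src1 [-4, -5]->[0, 2]) — executes, giving 0.
  sig5: a read changed (sig4 -4->0) — executes, giving 4.
  sig7: a read changed (sig4 -4->0) — executes, giving -4 — identical to its old value.
  sig8: a read changed (src1 [-4, -5]->[0, 2]) — executes, giving 2 — identical to its old value.
  sig9: dirty, but its reads are unchanged (sig8 unchanged, sig7 unchanged); cached -8 stands.
  sig13: dirty, but its reads are unchanged (sig9 unchanged, sig8 unchanged); cached 2 stands.
  sig15: a read changed (sig5 0->4) — executes, giving 4.
  sig16: a read changed (sig15 2->4) — executes, giving 4.
  sig17: a read changed (sig5 0->4; sig16 2->4) — executes, giving 16.
  sig21: a read changed (sig17 0->16) — executes, giving -4 — identical to its old value.
  sig23: dirty, but its reads are unchanged (sig21 unchanged); cached 4 stands.
  sig24: dirty, but its reads are unchanged (sig13 unchanged, sig21 unchanged); cached 6 stands.
  sig25: dirty, but its reads are unchanged (sig21 unchanged, sig24 unchanged); cached -10 stands.
  sig29: dirty, but its reads are unchanged (sig25 unchanged, sig23 unchanged); cached 4 stands.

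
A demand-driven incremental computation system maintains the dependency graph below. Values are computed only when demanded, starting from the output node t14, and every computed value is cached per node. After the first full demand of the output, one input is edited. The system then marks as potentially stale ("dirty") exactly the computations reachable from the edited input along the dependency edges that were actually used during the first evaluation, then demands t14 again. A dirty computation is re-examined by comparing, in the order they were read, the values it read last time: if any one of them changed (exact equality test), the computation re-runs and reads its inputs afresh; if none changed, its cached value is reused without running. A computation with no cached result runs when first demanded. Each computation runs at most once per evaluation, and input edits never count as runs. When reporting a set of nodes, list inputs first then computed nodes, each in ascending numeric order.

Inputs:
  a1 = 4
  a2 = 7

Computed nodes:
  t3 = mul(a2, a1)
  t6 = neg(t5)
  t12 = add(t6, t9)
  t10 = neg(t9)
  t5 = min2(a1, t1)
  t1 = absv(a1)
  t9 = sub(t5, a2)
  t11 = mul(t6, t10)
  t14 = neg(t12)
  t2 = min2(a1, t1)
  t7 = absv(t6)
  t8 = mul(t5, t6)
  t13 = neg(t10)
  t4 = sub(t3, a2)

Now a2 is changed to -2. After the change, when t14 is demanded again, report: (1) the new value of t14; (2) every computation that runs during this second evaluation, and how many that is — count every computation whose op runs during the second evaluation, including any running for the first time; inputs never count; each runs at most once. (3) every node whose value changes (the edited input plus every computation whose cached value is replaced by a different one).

First evaluation (everything demanded from the output):
  t1 = absv(4) = 4
  t5 = min2(4, 4) = 4
  t6 = neg(4) = -4
  t9 = sub(4, 7) = -3
  t12 = add(-4, -3) = -7
  t14 = neg(-7) = 7

Propagation after the edit:
  t9: runs — a2 7->-2; result 6.
  t12: runs — t9 -3->6; result 2.
  t14: runs — t12 -7->2; result -2.

New value of t14: -2.
Computations that run: t9, t12, t14 — 3 in total.
Values that change: a2, t9, t12, t14.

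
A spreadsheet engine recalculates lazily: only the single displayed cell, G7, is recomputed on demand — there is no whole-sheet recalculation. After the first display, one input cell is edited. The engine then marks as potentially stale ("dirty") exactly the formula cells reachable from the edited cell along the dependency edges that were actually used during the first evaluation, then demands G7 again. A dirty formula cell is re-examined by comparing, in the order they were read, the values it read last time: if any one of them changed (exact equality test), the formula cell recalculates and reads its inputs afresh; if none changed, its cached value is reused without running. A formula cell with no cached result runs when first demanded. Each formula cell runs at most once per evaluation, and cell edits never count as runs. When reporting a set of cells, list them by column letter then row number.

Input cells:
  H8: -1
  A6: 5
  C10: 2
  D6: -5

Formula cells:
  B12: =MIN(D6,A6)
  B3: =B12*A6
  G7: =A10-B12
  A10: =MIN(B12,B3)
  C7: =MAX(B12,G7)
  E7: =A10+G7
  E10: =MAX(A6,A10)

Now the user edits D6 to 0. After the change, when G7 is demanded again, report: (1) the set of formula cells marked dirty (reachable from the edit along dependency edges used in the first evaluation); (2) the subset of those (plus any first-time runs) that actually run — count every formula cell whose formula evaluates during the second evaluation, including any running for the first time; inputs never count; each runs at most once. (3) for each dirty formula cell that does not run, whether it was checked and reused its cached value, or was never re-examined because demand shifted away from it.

First evaluation (everything demanded from the output):
  B12 = MIN(-5, 5) = -5
  B3 = -5 * 5 = -25
  A10 = MIN(-5, -25) = -25
  G7 = -25 - -5 = -20

Propagation after the edit:
  B12: runs — D6 -5->0; result 0.
  B3: runs — B12 -5->0; result 0.
  A10: runs — B12 -5->0; B3 -25->0; result 0.
  G7: runs — A10 -25->0; B12 -5->0; result 0.

Marked dirty: A10, B3, B12, G7.
Formula cells that run: A10, B3, B12, G7 — 4 in total.
Every dirty formula cell ran.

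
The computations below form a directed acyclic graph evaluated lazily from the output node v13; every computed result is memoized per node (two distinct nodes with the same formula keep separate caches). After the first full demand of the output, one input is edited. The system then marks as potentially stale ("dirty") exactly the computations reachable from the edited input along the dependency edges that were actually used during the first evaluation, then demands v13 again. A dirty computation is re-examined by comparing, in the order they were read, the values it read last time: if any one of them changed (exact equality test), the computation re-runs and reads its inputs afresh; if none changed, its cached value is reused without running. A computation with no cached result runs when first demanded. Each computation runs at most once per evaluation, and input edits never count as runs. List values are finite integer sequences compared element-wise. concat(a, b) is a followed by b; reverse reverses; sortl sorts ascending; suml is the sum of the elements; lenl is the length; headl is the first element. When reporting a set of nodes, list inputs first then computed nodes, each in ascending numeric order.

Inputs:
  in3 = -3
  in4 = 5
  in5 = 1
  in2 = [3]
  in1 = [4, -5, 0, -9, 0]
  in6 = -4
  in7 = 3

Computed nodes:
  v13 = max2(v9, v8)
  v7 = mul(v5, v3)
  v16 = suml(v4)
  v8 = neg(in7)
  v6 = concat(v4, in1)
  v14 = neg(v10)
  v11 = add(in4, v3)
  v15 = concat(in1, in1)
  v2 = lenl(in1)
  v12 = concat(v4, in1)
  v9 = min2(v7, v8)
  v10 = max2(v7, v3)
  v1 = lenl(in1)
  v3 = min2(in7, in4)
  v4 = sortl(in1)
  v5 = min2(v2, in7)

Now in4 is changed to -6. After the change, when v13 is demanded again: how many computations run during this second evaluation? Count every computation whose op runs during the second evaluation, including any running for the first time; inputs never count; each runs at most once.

4 computations run: v3, v7, v9, v13.

First demand of the output computes:
  v2 = lenl([4, -5, 0, -9, 0]) = 5
  v3 = min2(3, 5) = 3
  v5 = min2(5, 3) = 3
  v7 = mul(3, 3) = 9
  v8 = neg(3) = -3
  v9 = min2(9, -3) = -3
  v13 = max2(-3, -3) = -3

After the edit, cleaning proceeds:
  v3: a read changed (in4 5->-6) — executes, giving -6.
  v7: a read changed (v3 3->-6) — executes, giving -18.
  v9: a read changed (v7 9->-18) — executes, giving -18.
  v13: a read changed (v9 -3->-18) — executes, giving -3 — identical to its old value.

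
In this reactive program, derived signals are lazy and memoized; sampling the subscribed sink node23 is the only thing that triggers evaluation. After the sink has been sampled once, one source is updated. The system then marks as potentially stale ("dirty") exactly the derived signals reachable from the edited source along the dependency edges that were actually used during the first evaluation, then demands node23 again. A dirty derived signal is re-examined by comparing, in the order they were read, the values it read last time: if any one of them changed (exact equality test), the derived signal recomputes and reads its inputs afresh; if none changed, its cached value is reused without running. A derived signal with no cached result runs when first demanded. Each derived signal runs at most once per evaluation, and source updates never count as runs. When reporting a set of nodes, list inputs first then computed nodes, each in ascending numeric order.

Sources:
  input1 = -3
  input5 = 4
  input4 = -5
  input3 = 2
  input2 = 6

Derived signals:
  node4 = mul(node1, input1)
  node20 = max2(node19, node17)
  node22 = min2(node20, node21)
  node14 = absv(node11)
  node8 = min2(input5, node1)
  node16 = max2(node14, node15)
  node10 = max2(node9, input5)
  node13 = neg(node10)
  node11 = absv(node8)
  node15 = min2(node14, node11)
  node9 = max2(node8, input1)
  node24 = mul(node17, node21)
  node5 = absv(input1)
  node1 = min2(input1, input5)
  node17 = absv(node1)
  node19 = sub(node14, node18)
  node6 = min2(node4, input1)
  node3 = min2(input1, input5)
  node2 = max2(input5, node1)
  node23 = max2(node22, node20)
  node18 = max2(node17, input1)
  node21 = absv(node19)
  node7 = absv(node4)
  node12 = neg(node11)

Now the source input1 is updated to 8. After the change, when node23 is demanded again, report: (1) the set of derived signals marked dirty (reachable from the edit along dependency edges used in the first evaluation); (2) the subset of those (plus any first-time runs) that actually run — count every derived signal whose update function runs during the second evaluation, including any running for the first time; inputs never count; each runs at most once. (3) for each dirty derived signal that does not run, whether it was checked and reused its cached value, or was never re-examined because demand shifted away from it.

First demand of the output computes:
  node1 = min2(-3, 4) = -3
  node8 = min2(4, -3) = -3
  node11 = absv(-3) = 3
  node14 = absv(3) = 3
  node17 = absv(-3) = 3
  node18 = max2(3, -3) = 3
  node19 = sub(3, 3) = 0
  node20 = max2(0, 3) = 3
  node21 = absv(0) = 0
  node22 = min2(3, 0) = 0
  node23 = max2(0, 3) = 3

After the edit, cleaning proceeds:
  node1: a read changed (input1 -3->8) — executes, giving 4.
  node8: a read changed (node1 -3->4) — executes, giving 4.
  node11: a read changed (node8 -3->4) — executes, giving 4.
  node14: a read changed (node11 3->4) — executes, giving 4.
  node17: a read changed (node1 -3->4) — executes, giving 4.
  node18: a read changed (node17 3->4; input1 -3->8) — executes, giving 8.
  node19: a read changed (node14 3->4; node18 3->8) — executes, giving -4.
  node20: a read changed (node19 0->-4; node17 3->4) — executes, giving 4.
  node21: a read changed (node19 0->-4) — executes, giving 4.
  node22: a read changed (node20 3->4; node21 0->4) — executes, giving 4.
  node23: a read changed (node22 0->4; node20 3->4) — executes, giving 4.

The edit dirties: node1, node8, node11, node14, node17, node18, node19, node20, node21, node22, node23.
11 derived signals run: node1, node8, node11, node14, node17, node18, node19, node20, node21, node22, node23.
No dirty derived signal escaped a run.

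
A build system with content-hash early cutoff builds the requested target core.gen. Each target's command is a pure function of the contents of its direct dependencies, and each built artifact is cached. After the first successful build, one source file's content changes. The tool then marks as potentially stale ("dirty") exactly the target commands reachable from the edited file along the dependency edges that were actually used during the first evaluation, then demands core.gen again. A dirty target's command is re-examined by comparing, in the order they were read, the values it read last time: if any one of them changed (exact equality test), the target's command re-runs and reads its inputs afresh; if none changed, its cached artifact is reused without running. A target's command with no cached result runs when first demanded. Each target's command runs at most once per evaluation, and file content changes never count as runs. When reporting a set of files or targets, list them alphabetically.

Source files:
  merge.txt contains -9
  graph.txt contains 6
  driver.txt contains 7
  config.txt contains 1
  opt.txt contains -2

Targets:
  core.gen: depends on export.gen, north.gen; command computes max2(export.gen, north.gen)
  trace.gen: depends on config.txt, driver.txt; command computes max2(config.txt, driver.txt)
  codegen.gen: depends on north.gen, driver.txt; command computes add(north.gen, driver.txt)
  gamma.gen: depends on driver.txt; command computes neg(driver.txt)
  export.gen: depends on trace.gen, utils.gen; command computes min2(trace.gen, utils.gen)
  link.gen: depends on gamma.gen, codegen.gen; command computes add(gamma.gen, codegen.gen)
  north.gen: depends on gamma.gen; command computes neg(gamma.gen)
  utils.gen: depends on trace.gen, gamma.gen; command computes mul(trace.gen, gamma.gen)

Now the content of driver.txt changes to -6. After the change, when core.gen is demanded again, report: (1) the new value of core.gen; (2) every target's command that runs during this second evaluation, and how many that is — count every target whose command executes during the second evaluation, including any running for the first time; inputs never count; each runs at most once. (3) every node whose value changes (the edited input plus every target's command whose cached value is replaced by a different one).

New value of core.gen: 1.
Target commands that run: core.gen, export.gen, gamma.gen, north.gen, trace.gen, utils.gen — 6 in total.
Values that change: core.gen, driver.txt, export.gen, gamma.gen, north.gen, trace.gen, utils.gen.

First evaluation (everything demanded from the output):
  gamma.gen = neg(7) = -7
  north.gen = neg(-7) = 7
  trace.gen = max2(1, 7) = 7
  utils.gen = mul(7, -7) = -49
  export.gen = min2(7, -49) = -49
  core.gen = max2(-49, 7) = 7

Propagation after the edit:
  gamma.gen: runs — driver.txt 7->-6; result 6.
  north.gen: runs — gamma.gen -7->6; result -6.
  trace.gen: runs — driver.txt 7->-6; result 1.
  utils.gen: runs — trace.gen 7->1; gamma.gen -7->6; result 6.
  export.gen: runs — trace.gen 7->1; utils.gen -49->6; result 1.
  core.gen: runs — export.gen -49->1; north.gen 7->-6; result 1.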